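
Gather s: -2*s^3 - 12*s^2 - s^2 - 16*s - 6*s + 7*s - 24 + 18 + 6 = -2*s^3 - 13*s^2 - 15*s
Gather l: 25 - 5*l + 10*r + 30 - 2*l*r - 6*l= l*(-2*r - 11) + 10*r + 55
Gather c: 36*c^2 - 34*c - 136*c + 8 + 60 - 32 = 36*c^2 - 170*c + 36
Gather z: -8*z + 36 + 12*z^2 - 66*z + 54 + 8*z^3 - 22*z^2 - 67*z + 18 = 8*z^3 - 10*z^2 - 141*z + 108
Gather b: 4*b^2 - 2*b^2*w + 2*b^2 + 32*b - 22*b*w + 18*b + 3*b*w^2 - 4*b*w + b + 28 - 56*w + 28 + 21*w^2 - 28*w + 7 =b^2*(6 - 2*w) + b*(3*w^2 - 26*w + 51) + 21*w^2 - 84*w + 63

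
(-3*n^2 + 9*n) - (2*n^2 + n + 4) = -5*n^2 + 8*n - 4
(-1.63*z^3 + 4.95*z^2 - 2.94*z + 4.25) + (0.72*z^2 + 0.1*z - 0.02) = -1.63*z^3 + 5.67*z^2 - 2.84*z + 4.23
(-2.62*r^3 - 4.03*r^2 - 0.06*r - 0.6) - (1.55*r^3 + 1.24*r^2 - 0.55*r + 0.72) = -4.17*r^3 - 5.27*r^2 + 0.49*r - 1.32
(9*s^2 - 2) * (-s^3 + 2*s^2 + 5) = -9*s^5 + 18*s^4 + 2*s^3 + 41*s^2 - 10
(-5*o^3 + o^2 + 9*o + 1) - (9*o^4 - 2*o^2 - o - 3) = -9*o^4 - 5*o^3 + 3*o^2 + 10*o + 4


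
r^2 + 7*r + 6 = (r + 1)*(r + 6)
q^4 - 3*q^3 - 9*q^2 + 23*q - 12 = (q - 4)*(q - 1)^2*(q + 3)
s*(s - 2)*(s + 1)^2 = s^4 - 3*s^2 - 2*s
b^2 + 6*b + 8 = (b + 2)*(b + 4)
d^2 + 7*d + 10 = (d + 2)*(d + 5)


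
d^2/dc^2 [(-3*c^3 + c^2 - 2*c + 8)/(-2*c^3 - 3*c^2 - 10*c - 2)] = 4*(-11*c^6 - 78*c^5 - 84*c^4 - 33*c^3 - 273*c^2 - 312*c - 398)/(8*c^9 + 36*c^8 + 174*c^7 + 411*c^6 + 942*c^5 + 1194*c^4 + 1384*c^3 + 636*c^2 + 120*c + 8)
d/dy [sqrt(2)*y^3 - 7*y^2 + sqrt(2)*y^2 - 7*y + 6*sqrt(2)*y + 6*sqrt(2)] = 3*sqrt(2)*y^2 - 14*y + 2*sqrt(2)*y - 7 + 6*sqrt(2)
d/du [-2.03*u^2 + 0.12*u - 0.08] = 0.12 - 4.06*u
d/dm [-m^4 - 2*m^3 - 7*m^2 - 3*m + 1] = -4*m^3 - 6*m^2 - 14*m - 3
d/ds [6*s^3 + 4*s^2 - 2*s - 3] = 18*s^2 + 8*s - 2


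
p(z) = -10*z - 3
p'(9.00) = -10.00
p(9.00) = -93.00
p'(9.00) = -10.00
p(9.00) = -93.00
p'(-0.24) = -10.00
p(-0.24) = -0.60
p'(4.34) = -10.00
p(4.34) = -46.40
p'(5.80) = -10.00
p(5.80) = -61.00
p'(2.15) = -10.00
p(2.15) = -24.50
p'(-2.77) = -10.00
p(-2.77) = 24.70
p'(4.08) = -10.00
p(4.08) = -43.80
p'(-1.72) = -10.00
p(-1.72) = 14.20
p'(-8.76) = -10.00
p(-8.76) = 84.60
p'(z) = -10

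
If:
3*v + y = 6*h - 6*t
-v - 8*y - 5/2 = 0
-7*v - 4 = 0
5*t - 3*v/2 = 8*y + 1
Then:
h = -153/224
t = -5/14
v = -4/7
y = -27/112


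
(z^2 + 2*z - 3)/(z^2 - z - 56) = (-z^2 - 2*z + 3)/(-z^2 + z + 56)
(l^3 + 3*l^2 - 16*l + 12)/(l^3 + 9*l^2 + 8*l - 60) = (l - 1)/(l + 5)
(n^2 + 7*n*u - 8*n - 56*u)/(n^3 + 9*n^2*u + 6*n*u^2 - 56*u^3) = (8 - n)/(-n^2 - 2*n*u + 8*u^2)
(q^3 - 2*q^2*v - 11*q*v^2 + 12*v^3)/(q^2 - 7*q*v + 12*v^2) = (q^2 + 2*q*v - 3*v^2)/(q - 3*v)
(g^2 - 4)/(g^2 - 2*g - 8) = (g - 2)/(g - 4)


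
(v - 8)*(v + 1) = v^2 - 7*v - 8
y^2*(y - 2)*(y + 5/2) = y^4 + y^3/2 - 5*y^2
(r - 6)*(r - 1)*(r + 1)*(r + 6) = r^4 - 37*r^2 + 36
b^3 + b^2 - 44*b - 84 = (b - 7)*(b + 2)*(b + 6)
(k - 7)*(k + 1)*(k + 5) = k^3 - k^2 - 37*k - 35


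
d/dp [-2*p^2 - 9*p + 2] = -4*p - 9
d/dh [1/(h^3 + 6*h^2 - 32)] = 3*h*(-h - 4)/(h^3 + 6*h^2 - 32)^2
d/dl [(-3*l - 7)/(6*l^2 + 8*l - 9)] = (18*l^2 + 84*l + 83)/(36*l^4 + 96*l^3 - 44*l^2 - 144*l + 81)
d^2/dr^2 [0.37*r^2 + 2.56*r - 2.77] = 0.740000000000000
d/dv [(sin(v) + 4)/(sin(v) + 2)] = -2*cos(v)/(sin(v) + 2)^2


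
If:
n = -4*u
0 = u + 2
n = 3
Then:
No Solution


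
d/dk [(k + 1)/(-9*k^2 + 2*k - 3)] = (9*k^2 + 18*k - 5)/(81*k^4 - 36*k^3 + 58*k^2 - 12*k + 9)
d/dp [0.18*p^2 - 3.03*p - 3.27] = 0.36*p - 3.03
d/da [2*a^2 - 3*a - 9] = 4*a - 3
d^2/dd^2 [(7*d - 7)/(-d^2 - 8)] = 14*(4*d^2*(1 - d) + (3*d - 1)*(d^2 + 8))/(d^2 + 8)^3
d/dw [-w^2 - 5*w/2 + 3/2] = -2*w - 5/2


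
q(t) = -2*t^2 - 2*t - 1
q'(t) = -4*t - 2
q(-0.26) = -0.62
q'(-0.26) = -0.96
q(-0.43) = -0.51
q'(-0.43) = -0.28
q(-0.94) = -0.89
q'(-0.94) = 1.76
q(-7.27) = -92.17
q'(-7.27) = 27.08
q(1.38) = -7.57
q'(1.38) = -7.52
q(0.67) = -3.24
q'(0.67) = -4.68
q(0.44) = -2.27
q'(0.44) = -3.76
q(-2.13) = -5.81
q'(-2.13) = 6.52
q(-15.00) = -421.00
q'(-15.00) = 58.00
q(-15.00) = -421.00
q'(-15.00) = 58.00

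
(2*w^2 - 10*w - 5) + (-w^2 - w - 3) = w^2 - 11*w - 8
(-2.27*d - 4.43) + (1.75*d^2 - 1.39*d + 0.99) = 1.75*d^2 - 3.66*d - 3.44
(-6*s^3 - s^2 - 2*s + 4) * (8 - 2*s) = 12*s^4 - 46*s^3 - 4*s^2 - 24*s + 32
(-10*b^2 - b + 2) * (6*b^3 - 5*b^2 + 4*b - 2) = -60*b^5 + 44*b^4 - 23*b^3 + 6*b^2 + 10*b - 4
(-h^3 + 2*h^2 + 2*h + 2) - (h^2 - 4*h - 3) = -h^3 + h^2 + 6*h + 5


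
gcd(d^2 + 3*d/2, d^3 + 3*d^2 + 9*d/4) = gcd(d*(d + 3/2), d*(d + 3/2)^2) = d^2 + 3*d/2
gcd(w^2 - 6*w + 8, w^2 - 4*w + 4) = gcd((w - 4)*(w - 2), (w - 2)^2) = w - 2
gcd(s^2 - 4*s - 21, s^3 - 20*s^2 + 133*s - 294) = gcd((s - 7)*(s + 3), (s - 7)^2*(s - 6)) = s - 7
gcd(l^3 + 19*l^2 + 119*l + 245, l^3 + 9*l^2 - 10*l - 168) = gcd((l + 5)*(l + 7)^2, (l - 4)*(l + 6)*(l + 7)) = l + 7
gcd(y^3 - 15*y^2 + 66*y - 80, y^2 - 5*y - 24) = y - 8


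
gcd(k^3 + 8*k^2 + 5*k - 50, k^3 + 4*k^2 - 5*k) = k + 5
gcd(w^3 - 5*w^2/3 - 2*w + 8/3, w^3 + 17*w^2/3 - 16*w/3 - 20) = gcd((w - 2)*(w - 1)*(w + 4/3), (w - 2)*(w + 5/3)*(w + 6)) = w - 2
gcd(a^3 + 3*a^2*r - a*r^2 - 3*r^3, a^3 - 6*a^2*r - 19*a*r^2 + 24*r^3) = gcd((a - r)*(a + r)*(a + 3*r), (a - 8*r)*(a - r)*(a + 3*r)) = -a^2 - 2*a*r + 3*r^2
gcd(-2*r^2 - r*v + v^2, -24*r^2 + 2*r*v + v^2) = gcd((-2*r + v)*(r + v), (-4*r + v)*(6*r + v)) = 1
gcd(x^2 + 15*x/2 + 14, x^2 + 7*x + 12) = x + 4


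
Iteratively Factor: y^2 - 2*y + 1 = (y - 1)*(y - 1)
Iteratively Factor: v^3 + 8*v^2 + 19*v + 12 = (v + 1)*(v^2 + 7*v + 12) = (v + 1)*(v + 3)*(v + 4)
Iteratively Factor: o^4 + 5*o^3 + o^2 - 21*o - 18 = (o + 1)*(o^3 + 4*o^2 - 3*o - 18) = (o - 2)*(o + 1)*(o^2 + 6*o + 9) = (o - 2)*(o + 1)*(o + 3)*(o + 3)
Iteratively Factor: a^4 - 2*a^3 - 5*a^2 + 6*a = (a - 3)*(a^3 + a^2 - 2*a) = a*(a - 3)*(a^2 + a - 2) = a*(a - 3)*(a - 1)*(a + 2)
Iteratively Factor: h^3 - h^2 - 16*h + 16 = (h - 4)*(h^2 + 3*h - 4) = (h - 4)*(h + 4)*(h - 1)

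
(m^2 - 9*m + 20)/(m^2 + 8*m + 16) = (m^2 - 9*m + 20)/(m^2 + 8*m + 16)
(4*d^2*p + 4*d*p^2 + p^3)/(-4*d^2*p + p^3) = (2*d + p)/(-2*d + p)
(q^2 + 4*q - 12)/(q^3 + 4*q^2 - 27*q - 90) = (q - 2)/(q^2 - 2*q - 15)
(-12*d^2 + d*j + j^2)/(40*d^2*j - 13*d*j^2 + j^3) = (-12*d^2 + d*j + j^2)/(j*(40*d^2 - 13*d*j + j^2))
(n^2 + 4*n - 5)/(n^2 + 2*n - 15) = (n - 1)/(n - 3)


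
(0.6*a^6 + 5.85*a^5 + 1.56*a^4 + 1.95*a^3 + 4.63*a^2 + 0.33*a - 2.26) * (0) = 0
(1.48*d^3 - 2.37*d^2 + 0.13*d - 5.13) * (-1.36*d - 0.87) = -2.0128*d^4 + 1.9356*d^3 + 1.8851*d^2 + 6.8637*d + 4.4631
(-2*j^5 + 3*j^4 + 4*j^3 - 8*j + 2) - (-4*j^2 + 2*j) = -2*j^5 + 3*j^4 + 4*j^3 + 4*j^2 - 10*j + 2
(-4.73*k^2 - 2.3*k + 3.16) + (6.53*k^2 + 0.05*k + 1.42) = 1.8*k^2 - 2.25*k + 4.58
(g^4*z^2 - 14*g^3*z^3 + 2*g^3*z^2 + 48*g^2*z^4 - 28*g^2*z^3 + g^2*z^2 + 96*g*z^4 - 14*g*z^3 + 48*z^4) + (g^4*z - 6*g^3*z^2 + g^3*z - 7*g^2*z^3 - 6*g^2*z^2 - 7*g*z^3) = g^4*z^2 + g^4*z - 14*g^3*z^3 - 4*g^3*z^2 + g^3*z + 48*g^2*z^4 - 35*g^2*z^3 - 5*g^2*z^2 + 96*g*z^4 - 21*g*z^3 + 48*z^4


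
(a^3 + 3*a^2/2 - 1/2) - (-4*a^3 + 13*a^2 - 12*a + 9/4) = 5*a^3 - 23*a^2/2 + 12*a - 11/4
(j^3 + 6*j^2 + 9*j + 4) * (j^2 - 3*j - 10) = j^5 + 3*j^4 - 19*j^3 - 83*j^2 - 102*j - 40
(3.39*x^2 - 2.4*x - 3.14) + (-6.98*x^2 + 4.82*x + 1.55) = -3.59*x^2 + 2.42*x - 1.59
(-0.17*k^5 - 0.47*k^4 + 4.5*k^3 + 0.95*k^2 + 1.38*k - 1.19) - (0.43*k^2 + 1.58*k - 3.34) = -0.17*k^5 - 0.47*k^4 + 4.5*k^3 + 0.52*k^2 - 0.2*k + 2.15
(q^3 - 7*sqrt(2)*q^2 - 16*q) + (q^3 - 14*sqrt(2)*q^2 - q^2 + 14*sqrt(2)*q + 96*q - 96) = 2*q^3 - 21*sqrt(2)*q^2 - q^2 + 14*sqrt(2)*q + 80*q - 96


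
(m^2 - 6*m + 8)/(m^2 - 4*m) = (m - 2)/m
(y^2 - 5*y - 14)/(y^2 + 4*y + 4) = (y - 7)/(y + 2)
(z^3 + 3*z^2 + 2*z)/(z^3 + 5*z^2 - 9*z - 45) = z*(z^2 + 3*z + 2)/(z^3 + 5*z^2 - 9*z - 45)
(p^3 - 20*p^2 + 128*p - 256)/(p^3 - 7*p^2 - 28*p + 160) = (p - 8)/(p + 5)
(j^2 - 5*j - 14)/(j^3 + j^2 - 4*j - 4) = (j - 7)/(j^2 - j - 2)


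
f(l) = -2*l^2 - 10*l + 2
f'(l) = -4*l - 10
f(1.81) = -22.65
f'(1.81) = -17.24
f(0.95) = -9.30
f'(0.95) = -13.80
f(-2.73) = 14.39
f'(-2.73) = 0.92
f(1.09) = -11.28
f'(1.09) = -14.36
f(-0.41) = 5.76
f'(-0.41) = -8.36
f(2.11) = -28.00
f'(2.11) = -18.44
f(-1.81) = 13.55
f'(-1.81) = -2.76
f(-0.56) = 6.97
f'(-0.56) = -7.76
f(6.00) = -130.00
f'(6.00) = -34.00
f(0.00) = 2.00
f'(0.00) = -10.00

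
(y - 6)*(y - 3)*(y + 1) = y^3 - 8*y^2 + 9*y + 18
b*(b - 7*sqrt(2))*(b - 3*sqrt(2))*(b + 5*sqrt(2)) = b^4 - 5*sqrt(2)*b^3 - 58*b^2 + 210*sqrt(2)*b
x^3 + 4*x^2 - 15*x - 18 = (x - 3)*(x + 1)*(x + 6)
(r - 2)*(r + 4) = r^2 + 2*r - 8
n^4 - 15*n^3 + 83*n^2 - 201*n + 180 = (n - 5)*(n - 4)*(n - 3)^2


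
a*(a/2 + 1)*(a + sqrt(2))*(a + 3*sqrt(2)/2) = a^4/2 + a^3 + 5*sqrt(2)*a^3/4 + 3*a^2/2 + 5*sqrt(2)*a^2/2 + 3*a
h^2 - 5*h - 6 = (h - 6)*(h + 1)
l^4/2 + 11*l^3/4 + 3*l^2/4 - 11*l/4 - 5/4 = (l/2 + 1/2)*(l - 1)*(l + 1/2)*(l + 5)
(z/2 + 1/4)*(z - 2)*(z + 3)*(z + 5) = z^4/2 + 13*z^3/4 + z^2 - 61*z/4 - 15/2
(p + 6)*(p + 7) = p^2 + 13*p + 42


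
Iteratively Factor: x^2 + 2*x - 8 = (x + 4)*(x - 2)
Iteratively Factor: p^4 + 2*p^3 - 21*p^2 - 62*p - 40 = (p - 5)*(p^3 + 7*p^2 + 14*p + 8) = (p - 5)*(p + 2)*(p^2 + 5*p + 4) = (p - 5)*(p + 1)*(p + 2)*(p + 4)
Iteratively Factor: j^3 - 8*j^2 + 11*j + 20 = (j + 1)*(j^2 - 9*j + 20) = (j - 5)*(j + 1)*(j - 4)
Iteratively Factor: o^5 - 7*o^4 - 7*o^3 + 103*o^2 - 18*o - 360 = (o + 3)*(o^4 - 10*o^3 + 23*o^2 + 34*o - 120) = (o - 5)*(o + 3)*(o^3 - 5*o^2 - 2*o + 24) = (o - 5)*(o - 3)*(o + 3)*(o^2 - 2*o - 8) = (o - 5)*(o - 3)*(o + 2)*(o + 3)*(o - 4)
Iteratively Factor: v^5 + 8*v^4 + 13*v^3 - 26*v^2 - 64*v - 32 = (v + 1)*(v^4 + 7*v^3 + 6*v^2 - 32*v - 32) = (v + 1)*(v + 4)*(v^3 + 3*v^2 - 6*v - 8) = (v - 2)*(v + 1)*(v + 4)*(v^2 + 5*v + 4) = (v - 2)*(v + 1)*(v + 4)^2*(v + 1)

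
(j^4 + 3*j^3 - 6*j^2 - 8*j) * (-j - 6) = -j^5 - 9*j^4 - 12*j^3 + 44*j^2 + 48*j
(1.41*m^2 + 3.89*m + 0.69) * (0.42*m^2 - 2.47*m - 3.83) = 0.5922*m^4 - 1.8489*m^3 - 14.7188*m^2 - 16.603*m - 2.6427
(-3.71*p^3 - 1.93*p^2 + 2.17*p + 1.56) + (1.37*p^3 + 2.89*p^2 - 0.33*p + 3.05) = -2.34*p^3 + 0.96*p^2 + 1.84*p + 4.61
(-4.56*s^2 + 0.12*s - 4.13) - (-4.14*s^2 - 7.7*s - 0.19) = -0.42*s^2 + 7.82*s - 3.94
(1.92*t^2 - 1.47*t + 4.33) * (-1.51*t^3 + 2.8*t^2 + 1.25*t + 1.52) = -2.8992*t^5 + 7.5957*t^4 - 8.2543*t^3 + 13.2049*t^2 + 3.1781*t + 6.5816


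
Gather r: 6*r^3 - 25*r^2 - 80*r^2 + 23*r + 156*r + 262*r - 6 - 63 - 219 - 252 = 6*r^3 - 105*r^2 + 441*r - 540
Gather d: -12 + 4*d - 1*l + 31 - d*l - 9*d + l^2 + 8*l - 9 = d*(-l - 5) + l^2 + 7*l + 10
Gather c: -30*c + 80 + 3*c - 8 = 72 - 27*c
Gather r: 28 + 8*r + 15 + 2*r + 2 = 10*r + 45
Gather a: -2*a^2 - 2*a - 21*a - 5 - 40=-2*a^2 - 23*a - 45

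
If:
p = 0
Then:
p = 0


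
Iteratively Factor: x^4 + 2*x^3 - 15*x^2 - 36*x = (x + 3)*(x^3 - x^2 - 12*x) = (x - 4)*(x + 3)*(x^2 + 3*x) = x*(x - 4)*(x + 3)*(x + 3)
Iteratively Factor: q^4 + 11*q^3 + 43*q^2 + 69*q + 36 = (q + 1)*(q^3 + 10*q^2 + 33*q + 36) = (q + 1)*(q + 3)*(q^2 + 7*q + 12) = (q + 1)*(q + 3)*(q + 4)*(q + 3)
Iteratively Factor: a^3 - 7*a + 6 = (a - 2)*(a^2 + 2*a - 3) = (a - 2)*(a + 3)*(a - 1)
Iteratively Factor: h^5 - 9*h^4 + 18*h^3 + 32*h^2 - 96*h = (h - 4)*(h^4 - 5*h^3 - 2*h^2 + 24*h) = (h - 4)*(h - 3)*(h^3 - 2*h^2 - 8*h) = (h - 4)^2*(h - 3)*(h^2 + 2*h) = (h - 4)^2*(h - 3)*(h + 2)*(h)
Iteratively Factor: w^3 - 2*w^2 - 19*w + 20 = (w - 5)*(w^2 + 3*w - 4) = (w - 5)*(w + 4)*(w - 1)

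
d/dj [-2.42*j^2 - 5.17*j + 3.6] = -4.84*j - 5.17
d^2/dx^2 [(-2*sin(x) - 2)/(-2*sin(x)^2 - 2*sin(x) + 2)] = (-sin(x)^5 - 3*sin(x)^4 - 7*sin(x)^3 + 10*sin(x) + 6)/(sin(x) - cos(x)^2)^3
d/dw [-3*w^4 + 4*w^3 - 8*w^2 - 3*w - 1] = -12*w^3 + 12*w^2 - 16*w - 3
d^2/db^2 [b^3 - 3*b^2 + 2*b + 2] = 6*b - 6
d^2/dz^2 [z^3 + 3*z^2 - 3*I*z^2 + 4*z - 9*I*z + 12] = 6*z + 6 - 6*I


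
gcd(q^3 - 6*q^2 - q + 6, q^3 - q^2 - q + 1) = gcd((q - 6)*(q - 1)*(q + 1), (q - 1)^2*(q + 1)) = q^2 - 1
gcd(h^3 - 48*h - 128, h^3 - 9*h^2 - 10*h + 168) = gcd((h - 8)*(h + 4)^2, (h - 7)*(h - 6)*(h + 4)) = h + 4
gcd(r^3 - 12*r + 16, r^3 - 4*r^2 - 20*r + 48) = r^2 + 2*r - 8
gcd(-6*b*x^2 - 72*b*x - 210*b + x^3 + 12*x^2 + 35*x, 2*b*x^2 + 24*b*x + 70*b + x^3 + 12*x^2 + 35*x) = x^2 + 12*x + 35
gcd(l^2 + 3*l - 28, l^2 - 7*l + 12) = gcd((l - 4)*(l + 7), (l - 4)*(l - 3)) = l - 4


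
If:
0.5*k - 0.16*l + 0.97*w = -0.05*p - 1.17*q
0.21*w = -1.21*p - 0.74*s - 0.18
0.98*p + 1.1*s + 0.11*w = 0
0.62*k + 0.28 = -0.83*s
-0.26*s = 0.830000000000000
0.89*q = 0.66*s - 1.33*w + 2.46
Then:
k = 3.82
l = 158.21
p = 6.84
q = 43.77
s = -3.19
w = -29.03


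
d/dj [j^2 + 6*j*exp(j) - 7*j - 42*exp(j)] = 6*j*exp(j) + 2*j - 36*exp(j) - 7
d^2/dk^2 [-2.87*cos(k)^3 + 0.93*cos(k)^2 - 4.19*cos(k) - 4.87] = 6.3425*cos(k) - 1.86*cos(2*k) + 6.4575*cos(3*k)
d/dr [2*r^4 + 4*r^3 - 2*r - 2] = 8*r^3 + 12*r^2 - 2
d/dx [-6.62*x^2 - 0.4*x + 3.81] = -13.24*x - 0.4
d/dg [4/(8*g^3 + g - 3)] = 4*(-24*g^2 - 1)/(8*g^3 + g - 3)^2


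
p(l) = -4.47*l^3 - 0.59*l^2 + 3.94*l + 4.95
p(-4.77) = 457.87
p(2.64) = -71.01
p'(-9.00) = -1071.65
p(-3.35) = 153.18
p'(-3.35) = -142.60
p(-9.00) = 3180.33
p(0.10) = 5.33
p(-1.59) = 15.16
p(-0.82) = 3.79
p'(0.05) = 3.85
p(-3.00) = 108.51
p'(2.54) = -85.57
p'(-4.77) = -295.55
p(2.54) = -62.10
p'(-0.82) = -4.11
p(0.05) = 5.14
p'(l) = -13.41*l^2 - 1.18*l + 3.94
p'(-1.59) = -28.09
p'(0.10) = 3.69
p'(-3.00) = -113.21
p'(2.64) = -92.64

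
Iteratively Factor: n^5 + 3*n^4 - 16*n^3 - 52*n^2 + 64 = (n + 4)*(n^4 - n^3 - 12*n^2 - 4*n + 16) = (n - 1)*(n + 4)*(n^3 - 12*n - 16) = (n - 1)*(n + 2)*(n + 4)*(n^2 - 2*n - 8) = (n - 1)*(n + 2)^2*(n + 4)*(n - 4)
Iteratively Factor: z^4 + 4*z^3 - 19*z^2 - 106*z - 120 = (z + 2)*(z^3 + 2*z^2 - 23*z - 60) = (z + 2)*(z + 3)*(z^2 - z - 20) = (z + 2)*(z + 3)*(z + 4)*(z - 5)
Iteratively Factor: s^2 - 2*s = (s - 2)*(s)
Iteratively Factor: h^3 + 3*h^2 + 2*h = (h + 1)*(h^2 + 2*h) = h*(h + 1)*(h + 2)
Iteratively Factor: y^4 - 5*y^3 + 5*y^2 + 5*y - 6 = (y - 3)*(y^3 - 2*y^2 - y + 2) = (y - 3)*(y - 1)*(y^2 - y - 2) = (y - 3)*(y - 2)*(y - 1)*(y + 1)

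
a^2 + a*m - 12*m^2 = (a - 3*m)*(a + 4*m)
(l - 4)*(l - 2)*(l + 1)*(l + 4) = l^4 - l^3 - 18*l^2 + 16*l + 32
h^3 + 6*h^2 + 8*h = h*(h + 2)*(h + 4)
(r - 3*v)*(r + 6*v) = r^2 + 3*r*v - 18*v^2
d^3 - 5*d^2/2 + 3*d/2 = d*(d - 3/2)*(d - 1)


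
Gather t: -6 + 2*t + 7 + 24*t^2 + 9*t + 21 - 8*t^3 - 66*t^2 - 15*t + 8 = -8*t^3 - 42*t^2 - 4*t + 30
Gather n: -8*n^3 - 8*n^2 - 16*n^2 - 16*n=-8*n^3 - 24*n^2 - 16*n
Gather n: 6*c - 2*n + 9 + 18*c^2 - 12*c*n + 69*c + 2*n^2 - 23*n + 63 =18*c^2 + 75*c + 2*n^2 + n*(-12*c - 25) + 72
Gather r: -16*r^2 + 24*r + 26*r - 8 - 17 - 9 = -16*r^2 + 50*r - 34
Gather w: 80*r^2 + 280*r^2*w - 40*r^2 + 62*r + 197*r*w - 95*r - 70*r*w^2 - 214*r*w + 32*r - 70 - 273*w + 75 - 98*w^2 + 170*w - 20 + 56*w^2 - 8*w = 40*r^2 - r + w^2*(-70*r - 42) + w*(280*r^2 - 17*r - 111) - 15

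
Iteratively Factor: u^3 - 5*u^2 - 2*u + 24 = (u + 2)*(u^2 - 7*u + 12) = (u - 4)*(u + 2)*(u - 3)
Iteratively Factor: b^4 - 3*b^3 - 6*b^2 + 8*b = (b + 2)*(b^3 - 5*b^2 + 4*b) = (b - 4)*(b + 2)*(b^2 - b) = (b - 4)*(b - 1)*(b + 2)*(b)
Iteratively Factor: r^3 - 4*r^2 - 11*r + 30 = (r + 3)*(r^2 - 7*r + 10) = (r - 5)*(r + 3)*(r - 2)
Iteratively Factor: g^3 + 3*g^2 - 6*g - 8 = (g + 1)*(g^2 + 2*g - 8) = (g - 2)*(g + 1)*(g + 4)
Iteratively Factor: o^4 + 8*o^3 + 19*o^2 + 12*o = (o + 1)*(o^3 + 7*o^2 + 12*o) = (o + 1)*(o + 3)*(o^2 + 4*o) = o*(o + 1)*(o + 3)*(o + 4)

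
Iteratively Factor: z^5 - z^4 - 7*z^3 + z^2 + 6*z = (z)*(z^4 - z^3 - 7*z^2 + z + 6) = z*(z + 1)*(z^3 - 2*z^2 - 5*z + 6) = z*(z - 3)*(z + 1)*(z^2 + z - 2) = z*(z - 3)*(z + 1)*(z + 2)*(z - 1)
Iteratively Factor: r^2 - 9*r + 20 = (r - 5)*(r - 4)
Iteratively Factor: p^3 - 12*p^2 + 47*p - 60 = (p - 3)*(p^2 - 9*p + 20) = (p - 4)*(p - 3)*(p - 5)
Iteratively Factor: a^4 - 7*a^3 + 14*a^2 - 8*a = (a - 4)*(a^3 - 3*a^2 + 2*a) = (a - 4)*(a - 1)*(a^2 - 2*a) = a*(a - 4)*(a - 1)*(a - 2)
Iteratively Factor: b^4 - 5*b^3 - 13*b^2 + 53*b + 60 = (b - 5)*(b^3 - 13*b - 12) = (b - 5)*(b - 4)*(b^2 + 4*b + 3) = (b - 5)*(b - 4)*(b + 1)*(b + 3)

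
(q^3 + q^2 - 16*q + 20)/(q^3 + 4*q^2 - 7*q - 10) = (q - 2)/(q + 1)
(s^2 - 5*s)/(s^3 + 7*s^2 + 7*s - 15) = s*(s - 5)/(s^3 + 7*s^2 + 7*s - 15)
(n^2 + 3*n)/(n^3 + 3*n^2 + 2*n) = (n + 3)/(n^2 + 3*n + 2)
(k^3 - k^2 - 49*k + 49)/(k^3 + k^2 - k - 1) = (k^2 - 49)/(k^2 + 2*k + 1)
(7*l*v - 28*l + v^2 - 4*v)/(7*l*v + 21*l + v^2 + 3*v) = (v - 4)/(v + 3)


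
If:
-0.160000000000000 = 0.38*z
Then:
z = -0.42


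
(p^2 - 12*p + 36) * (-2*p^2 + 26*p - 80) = -2*p^4 + 50*p^3 - 464*p^2 + 1896*p - 2880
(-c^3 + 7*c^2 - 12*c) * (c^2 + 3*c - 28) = -c^5 + 4*c^4 + 37*c^3 - 232*c^2 + 336*c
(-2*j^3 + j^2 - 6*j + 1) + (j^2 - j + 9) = -2*j^3 + 2*j^2 - 7*j + 10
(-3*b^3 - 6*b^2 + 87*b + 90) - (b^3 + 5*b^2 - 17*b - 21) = -4*b^3 - 11*b^2 + 104*b + 111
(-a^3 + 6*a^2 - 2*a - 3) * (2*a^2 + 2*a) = -2*a^5 + 10*a^4 + 8*a^3 - 10*a^2 - 6*a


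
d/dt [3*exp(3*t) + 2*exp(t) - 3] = (9*exp(2*t) + 2)*exp(t)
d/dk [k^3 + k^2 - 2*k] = 3*k^2 + 2*k - 2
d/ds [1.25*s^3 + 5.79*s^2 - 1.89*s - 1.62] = 3.75*s^2 + 11.58*s - 1.89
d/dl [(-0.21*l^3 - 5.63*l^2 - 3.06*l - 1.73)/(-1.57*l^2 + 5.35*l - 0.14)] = (0.3297*l^4 - 2.247*l^3 - 34.8365*l^2 - 3.8558*l + 9.6839)/(2.4649*l^4 - 16.799*l^3 + 29.0621*l^2 - 1.498*l + 0.0196)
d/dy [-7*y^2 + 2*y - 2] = 2 - 14*y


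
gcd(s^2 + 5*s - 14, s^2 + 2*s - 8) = s - 2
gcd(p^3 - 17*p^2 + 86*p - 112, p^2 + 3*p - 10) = p - 2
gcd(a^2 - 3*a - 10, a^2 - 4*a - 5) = a - 5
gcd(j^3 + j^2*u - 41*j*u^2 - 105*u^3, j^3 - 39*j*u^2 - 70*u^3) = -j^2 + 2*j*u + 35*u^2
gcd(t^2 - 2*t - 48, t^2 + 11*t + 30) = t + 6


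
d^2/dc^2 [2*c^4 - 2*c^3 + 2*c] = 12*c*(2*c - 1)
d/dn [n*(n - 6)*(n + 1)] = 3*n^2 - 10*n - 6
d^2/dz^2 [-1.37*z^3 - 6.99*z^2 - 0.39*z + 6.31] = -8.22*z - 13.98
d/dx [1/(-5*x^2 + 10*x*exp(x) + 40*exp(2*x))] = 2*(-x*exp(x) + x - 8*exp(2*x) - exp(x))/(5*(-x^2 + 2*x*exp(x) + 8*exp(2*x))^2)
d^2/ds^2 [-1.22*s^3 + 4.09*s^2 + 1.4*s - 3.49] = 8.18 - 7.32*s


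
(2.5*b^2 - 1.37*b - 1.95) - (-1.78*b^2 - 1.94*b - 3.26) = 4.28*b^2 + 0.57*b + 1.31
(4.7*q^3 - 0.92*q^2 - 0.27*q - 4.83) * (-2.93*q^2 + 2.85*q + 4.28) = -13.771*q^5 + 16.0906*q^4 + 18.2851*q^3 + 9.4448*q^2 - 14.9211*q - 20.6724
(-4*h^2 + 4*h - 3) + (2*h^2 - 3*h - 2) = -2*h^2 + h - 5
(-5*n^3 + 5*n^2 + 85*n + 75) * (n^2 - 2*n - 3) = -5*n^5 + 15*n^4 + 90*n^3 - 110*n^2 - 405*n - 225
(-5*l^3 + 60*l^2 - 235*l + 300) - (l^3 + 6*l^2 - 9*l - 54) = -6*l^3 + 54*l^2 - 226*l + 354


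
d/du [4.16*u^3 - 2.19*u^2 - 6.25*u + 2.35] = 12.48*u^2 - 4.38*u - 6.25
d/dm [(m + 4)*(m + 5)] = 2*m + 9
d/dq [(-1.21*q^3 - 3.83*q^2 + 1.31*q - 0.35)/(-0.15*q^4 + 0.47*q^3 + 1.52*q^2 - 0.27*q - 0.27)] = (-0.1815*q^6 - 1.149*q^5 + 0.5504*q^4 - 0.787999999999998*q^3 + 0.5165*q^2 + 3.1322*q - 0.4482)/(0.0225*q^8 - 0.141*q^7 - 0.2351*q^6 + 1.5098*q^5 + 2.1376*q^4 - 1.0746*q^3 - 0.7479*q^2 + 0.1458*q + 0.0729)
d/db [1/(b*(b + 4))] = 2*(-b - 2)/(b^2*(b^2 + 8*b + 16))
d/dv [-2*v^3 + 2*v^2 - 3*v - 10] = -6*v^2 + 4*v - 3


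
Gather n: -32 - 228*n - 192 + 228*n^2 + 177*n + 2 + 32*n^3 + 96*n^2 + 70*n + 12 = 32*n^3 + 324*n^2 + 19*n - 210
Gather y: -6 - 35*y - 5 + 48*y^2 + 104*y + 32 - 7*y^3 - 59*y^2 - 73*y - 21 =-7*y^3 - 11*y^2 - 4*y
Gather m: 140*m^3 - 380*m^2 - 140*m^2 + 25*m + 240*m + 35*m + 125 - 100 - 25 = 140*m^3 - 520*m^2 + 300*m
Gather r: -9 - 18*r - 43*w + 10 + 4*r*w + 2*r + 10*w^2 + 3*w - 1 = r*(4*w - 16) + 10*w^2 - 40*w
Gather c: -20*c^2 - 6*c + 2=-20*c^2 - 6*c + 2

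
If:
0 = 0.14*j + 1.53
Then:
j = -10.93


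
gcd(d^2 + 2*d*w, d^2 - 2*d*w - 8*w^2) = d + 2*w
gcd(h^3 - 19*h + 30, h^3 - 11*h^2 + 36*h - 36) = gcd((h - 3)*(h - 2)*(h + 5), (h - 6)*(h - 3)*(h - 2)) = h^2 - 5*h + 6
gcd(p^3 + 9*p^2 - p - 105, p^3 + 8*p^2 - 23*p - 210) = p + 7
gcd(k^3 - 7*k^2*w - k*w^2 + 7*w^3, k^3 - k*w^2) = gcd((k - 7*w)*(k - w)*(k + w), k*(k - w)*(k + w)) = -k^2 + w^2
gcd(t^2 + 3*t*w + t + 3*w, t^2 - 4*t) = 1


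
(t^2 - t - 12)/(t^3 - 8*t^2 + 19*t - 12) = (t + 3)/(t^2 - 4*t + 3)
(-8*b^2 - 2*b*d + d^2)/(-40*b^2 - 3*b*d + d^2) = (8*b^2 + 2*b*d - d^2)/(40*b^2 + 3*b*d - d^2)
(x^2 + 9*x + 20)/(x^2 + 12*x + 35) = (x + 4)/(x + 7)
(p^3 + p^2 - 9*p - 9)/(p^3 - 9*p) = (p + 1)/p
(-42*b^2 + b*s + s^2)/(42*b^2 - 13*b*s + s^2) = (7*b + s)/(-7*b + s)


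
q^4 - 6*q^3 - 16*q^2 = q^2*(q - 8)*(q + 2)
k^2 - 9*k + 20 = (k - 5)*(k - 4)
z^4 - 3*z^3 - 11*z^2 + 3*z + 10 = (z - 5)*(z - 1)*(z + 1)*(z + 2)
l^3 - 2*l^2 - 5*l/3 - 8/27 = (l - 8/3)*(l + 1/3)^2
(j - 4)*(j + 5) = j^2 + j - 20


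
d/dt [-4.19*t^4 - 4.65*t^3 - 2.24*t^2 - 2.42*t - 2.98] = -16.76*t^3 - 13.95*t^2 - 4.48*t - 2.42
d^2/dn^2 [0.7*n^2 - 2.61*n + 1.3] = 1.40000000000000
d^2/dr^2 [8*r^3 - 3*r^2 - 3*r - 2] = 48*r - 6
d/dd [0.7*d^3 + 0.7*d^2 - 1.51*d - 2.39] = 2.1*d^2 + 1.4*d - 1.51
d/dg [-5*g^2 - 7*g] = -10*g - 7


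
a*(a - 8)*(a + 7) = a^3 - a^2 - 56*a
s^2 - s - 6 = (s - 3)*(s + 2)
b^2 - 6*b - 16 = (b - 8)*(b + 2)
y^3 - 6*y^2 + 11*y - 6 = (y - 3)*(y - 2)*(y - 1)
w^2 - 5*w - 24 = (w - 8)*(w + 3)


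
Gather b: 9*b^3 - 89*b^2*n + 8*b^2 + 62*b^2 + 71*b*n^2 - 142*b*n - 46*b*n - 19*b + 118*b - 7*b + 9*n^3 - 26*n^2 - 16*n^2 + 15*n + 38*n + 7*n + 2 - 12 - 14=9*b^3 + b^2*(70 - 89*n) + b*(71*n^2 - 188*n + 92) + 9*n^3 - 42*n^2 + 60*n - 24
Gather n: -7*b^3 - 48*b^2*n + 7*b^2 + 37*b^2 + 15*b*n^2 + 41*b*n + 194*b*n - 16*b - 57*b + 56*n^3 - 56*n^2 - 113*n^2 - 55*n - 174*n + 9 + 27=-7*b^3 + 44*b^2 - 73*b + 56*n^3 + n^2*(15*b - 169) + n*(-48*b^2 + 235*b - 229) + 36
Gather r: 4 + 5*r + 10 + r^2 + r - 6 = r^2 + 6*r + 8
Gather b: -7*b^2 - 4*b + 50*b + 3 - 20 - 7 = -7*b^2 + 46*b - 24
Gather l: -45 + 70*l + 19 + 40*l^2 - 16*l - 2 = 40*l^2 + 54*l - 28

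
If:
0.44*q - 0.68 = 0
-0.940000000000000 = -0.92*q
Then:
No Solution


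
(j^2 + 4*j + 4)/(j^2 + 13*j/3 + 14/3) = 3*(j + 2)/(3*j + 7)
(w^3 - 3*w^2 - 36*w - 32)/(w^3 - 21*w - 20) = (w - 8)/(w - 5)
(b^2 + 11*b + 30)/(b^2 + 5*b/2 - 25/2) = 2*(b + 6)/(2*b - 5)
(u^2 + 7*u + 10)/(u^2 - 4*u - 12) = (u + 5)/(u - 6)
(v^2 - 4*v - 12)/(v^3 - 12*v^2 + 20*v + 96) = 1/(v - 8)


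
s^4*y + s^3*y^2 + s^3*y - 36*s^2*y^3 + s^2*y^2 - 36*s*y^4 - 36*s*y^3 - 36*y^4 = (s - 6*y)*(s + y)*(s + 6*y)*(s*y + y)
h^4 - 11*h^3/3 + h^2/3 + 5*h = h*(h - 3)*(h - 5/3)*(h + 1)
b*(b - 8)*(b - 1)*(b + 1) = b^4 - 8*b^3 - b^2 + 8*b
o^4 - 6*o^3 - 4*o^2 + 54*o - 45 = (o - 5)*(o - 3)*(o - 1)*(o + 3)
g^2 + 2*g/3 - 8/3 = (g - 4/3)*(g + 2)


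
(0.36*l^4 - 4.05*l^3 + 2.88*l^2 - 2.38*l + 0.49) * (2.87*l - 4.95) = 1.0332*l^5 - 13.4055*l^4 + 28.3131*l^3 - 21.0866*l^2 + 13.1873*l - 2.4255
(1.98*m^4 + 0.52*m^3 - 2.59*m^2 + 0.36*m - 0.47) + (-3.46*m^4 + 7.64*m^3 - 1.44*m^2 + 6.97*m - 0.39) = -1.48*m^4 + 8.16*m^3 - 4.03*m^2 + 7.33*m - 0.86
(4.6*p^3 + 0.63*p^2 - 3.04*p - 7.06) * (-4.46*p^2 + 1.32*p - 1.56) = -20.516*p^5 + 3.2622*p^4 + 7.214*p^3 + 26.492*p^2 - 4.5768*p + 11.0136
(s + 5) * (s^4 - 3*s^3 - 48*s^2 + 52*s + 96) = s^5 + 2*s^4 - 63*s^3 - 188*s^2 + 356*s + 480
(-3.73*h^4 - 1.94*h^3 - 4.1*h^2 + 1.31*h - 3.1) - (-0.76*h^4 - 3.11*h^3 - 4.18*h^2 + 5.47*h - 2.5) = -2.97*h^4 + 1.17*h^3 + 0.0800000000000001*h^2 - 4.16*h - 0.6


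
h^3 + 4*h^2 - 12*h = h*(h - 2)*(h + 6)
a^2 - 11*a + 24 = (a - 8)*(a - 3)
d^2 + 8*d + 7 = (d + 1)*(d + 7)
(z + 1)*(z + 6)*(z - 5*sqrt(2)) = z^3 - 5*sqrt(2)*z^2 + 7*z^2 - 35*sqrt(2)*z + 6*z - 30*sqrt(2)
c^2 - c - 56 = (c - 8)*(c + 7)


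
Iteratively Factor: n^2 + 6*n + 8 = (n + 2)*(n + 4)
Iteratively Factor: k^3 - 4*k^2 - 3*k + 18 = (k - 3)*(k^2 - k - 6) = (k - 3)*(k + 2)*(k - 3)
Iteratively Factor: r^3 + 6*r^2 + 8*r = (r)*(r^2 + 6*r + 8) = r*(r + 4)*(r + 2)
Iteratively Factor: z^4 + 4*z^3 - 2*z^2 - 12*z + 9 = (z - 1)*(z^3 + 5*z^2 + 3*z - 9) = (z - 1)*(z + 3)*(z^2 + 2*z - 3) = (z - 1)^2*(z + 3)*(z + 3)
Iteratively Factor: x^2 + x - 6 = (x + 3)*(x - 2)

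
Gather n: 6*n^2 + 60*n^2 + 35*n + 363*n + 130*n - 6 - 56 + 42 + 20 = 66*n^2 + 528*n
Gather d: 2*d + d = 3*d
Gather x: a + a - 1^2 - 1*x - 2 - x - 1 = 2*a - 2*x - 4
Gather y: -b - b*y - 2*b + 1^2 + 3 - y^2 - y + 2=-3*b - y^2 + y*(-b - 1) + 6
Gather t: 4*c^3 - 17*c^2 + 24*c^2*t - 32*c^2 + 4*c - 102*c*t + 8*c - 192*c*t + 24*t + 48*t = 4*c^3 - 49*c^2 + 12*c + t*(24*c^2 - 294*c + 72)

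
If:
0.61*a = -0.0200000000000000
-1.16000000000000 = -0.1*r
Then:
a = -0.03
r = 11.60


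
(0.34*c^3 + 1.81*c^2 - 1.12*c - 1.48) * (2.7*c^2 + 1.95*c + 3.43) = 0.918*c^5 + 5.55*c^4 + 1.6717*c^3 + 0.0283000000000002*c^2 - 6.7276*c - 5.0764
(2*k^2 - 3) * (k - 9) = 2*k^3 - 18*k^2 - 3*k + 27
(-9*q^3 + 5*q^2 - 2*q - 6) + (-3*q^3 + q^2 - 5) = -12*q^3 + 6*q^2 - 2*q - 11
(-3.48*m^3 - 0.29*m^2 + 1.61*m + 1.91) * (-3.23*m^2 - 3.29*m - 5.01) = 11.2404*m^5 + 12.3859*m^4 + 13.1886*m^3 - 10.0133*m^2 - 14.35*m - 9.5691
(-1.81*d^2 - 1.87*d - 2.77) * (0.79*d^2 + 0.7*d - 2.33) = -1.4299*d^4 - 2.7443*d^3 + 0.72*d^2 + 2.4181*d + 6.4541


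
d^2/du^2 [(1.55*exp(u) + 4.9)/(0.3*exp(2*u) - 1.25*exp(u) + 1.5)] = (0.1395*exp(4*u) + 2.34525*exp(3*u) - 9.6975*exp(2*u) + 1.7425*exp(u) + 12.675)*exp(u)/(0.027*exp(6*u) - 0.3375*exp(5*u) + 1.81125*exp(4*u) - 5.328125*exp(3*u) + 9.05625*exp(2*u) - 8.4375*exp(u) + 3.375)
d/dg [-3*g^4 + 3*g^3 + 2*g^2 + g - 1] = -12*g^3 + 9*g^2 + 4*g + 1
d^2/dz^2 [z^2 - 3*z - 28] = 2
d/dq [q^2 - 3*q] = 2*q - 3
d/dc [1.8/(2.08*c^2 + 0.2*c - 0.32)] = (-7.488*c - 0.36)/(2.08*c^2 + 0.2*c - 0.32)^2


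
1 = 1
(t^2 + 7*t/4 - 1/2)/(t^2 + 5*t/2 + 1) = (4*t - 1)/(2*(2*t + 1))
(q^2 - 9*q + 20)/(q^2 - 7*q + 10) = (q - 4)/(q - 2)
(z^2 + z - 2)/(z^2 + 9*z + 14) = (z - 1)/(z + 7)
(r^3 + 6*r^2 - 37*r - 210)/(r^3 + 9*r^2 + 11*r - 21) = (r^2 - r - 30)/(r^2 + 2*r - 3)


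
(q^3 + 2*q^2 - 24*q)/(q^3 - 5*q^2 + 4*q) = (q + 6)/(q - 1)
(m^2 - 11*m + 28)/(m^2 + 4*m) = (m^2 - 11*m + 28)/(m*(m + 4))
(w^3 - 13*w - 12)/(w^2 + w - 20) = (w^2 + 4*w + 3)/(w + 5)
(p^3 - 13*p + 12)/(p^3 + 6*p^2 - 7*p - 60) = (p - 1)/(p + 5)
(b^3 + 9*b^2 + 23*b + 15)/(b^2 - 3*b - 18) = (b^2 + 6*b + 5)/(b - 6)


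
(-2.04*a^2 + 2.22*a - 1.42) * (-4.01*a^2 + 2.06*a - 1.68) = 8.1804*a^4 - 13.1046*a^3 + 13.6946*a^2 - 6.6548*a + 2.3856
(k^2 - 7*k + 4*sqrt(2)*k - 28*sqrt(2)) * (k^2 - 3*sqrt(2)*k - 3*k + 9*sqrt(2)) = k^4 - 10*k^3 + sqrt(2)*k^3 - 10*sqrt(2)*k^2 - 3*k^2 + 21*sqrt(2)*k + 240*k - 504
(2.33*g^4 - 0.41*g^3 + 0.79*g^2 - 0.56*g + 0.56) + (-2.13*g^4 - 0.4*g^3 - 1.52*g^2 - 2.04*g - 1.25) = 0.2*g^4 - 0.81*g^3 - 0.73*g^2 - 2.6*g - 0.69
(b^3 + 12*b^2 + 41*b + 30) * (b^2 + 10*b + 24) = b^5 + 22*b^4 + 185*b^3 + 728*b^2 + 1284*b + 720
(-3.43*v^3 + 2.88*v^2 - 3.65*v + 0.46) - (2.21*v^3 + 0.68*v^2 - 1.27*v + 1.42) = -5.64*v^3 + 2.2*v^2 - 2.38*v - 0.96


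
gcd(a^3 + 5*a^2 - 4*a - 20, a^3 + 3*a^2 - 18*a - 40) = a^2 + 7*a + 10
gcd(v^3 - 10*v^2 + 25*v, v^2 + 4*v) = v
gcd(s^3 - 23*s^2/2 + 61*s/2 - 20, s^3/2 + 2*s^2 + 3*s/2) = 1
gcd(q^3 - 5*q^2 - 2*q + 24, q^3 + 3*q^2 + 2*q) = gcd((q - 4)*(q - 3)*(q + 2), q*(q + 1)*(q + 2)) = q + 2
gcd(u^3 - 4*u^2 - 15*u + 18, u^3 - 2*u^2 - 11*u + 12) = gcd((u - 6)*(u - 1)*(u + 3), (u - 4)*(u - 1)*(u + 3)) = u^2 + 2*u - 3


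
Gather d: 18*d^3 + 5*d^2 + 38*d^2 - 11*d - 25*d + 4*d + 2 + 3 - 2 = 18*d^3 + 43*d^2 - 32*d + 3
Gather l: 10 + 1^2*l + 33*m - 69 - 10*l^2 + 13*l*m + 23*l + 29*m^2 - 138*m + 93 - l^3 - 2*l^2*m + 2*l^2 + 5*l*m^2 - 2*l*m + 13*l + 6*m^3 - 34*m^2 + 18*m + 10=-l^3 + l^2*(-2*m - 8) + l*(5*m^2 + 11*m + 37) + 6*m^3 - 5*m^2 - 87*m + 44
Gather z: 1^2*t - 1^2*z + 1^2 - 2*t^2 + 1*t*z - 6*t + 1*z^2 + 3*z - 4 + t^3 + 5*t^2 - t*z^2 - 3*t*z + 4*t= t^3 + 3*t^2 - t + z^2*(1 - t) + z*(2 - 2*t) - 3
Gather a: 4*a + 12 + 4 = 4*a + 16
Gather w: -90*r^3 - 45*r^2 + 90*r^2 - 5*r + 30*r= -90*r^3 + 45*r^2 + 25*r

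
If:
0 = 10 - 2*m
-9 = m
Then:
No Solution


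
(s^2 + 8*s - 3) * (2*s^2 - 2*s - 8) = 2*s^4 + 14*s^3 - 30*s^2 - 58*s + 24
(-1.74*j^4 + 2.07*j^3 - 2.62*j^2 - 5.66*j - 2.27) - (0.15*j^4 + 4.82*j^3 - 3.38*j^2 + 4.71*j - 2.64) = -1.89*j^4 - 2.75*j^3 + 0.76*j^2 - 10.37*j + 0.37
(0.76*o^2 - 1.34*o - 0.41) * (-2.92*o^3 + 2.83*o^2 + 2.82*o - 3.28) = -2.2192*o^5 + 6.0636*o^4 - 0.4518*o^3 - 7.4319*o^2 + 3.239*o + 1.3448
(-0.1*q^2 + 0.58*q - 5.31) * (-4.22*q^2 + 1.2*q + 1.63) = 0.422*q^4 - 2.5676*q^3 + 22.9412*q^2 - 5.4266*q - 8.6553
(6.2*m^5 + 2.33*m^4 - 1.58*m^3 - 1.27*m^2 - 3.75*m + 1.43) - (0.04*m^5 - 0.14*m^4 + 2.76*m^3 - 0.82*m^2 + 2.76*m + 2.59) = 6.16*m^5 + 2.47*m^4 - 4.34*m^3 - 0.45*m^2 - 6.51*m - 1.16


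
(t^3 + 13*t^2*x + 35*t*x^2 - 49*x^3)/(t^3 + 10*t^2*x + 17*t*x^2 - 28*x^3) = (t + 7*x)/(t + 4*x)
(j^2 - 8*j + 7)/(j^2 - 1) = (j - 7)/(j + 1)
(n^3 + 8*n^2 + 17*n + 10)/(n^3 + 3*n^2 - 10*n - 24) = (n^2 + 6*n + 5)/(n^2 + n - 12)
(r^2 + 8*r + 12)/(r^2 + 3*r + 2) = (r + 6)/(r + 1)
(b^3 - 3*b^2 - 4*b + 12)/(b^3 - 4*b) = (b - 3)/b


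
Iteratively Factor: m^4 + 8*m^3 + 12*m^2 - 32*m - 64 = (m + 2)*(m^3 + 6*m^2 - 32) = (m + 2)*(m + 4)*(m^2 + 2*m - 8) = (m - 2)*(m + 2)*(m + 4)*(m + 4)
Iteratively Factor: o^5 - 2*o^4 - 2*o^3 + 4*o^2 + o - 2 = (o + 1)*(o^4 - 3*o^3 + o^2 + 3*o - 2) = (o + 1)^2*(o^3 - 4*o^2 + 5*o - 2) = (o - 2)*(o + 1)^2*(o^2 - 2*o + 1) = (o - 2)*(o - 1)*(o + 1)^2*(o - 1)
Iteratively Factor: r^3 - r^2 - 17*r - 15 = (r + 1)*(r^2 - 2*r - 15) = (r + 1)*(r + 3)*(r - 5)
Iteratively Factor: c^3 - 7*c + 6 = (c - 2)*(c^2 + 2*c - 3) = (c - 2)*(c - 1)*(c + 3)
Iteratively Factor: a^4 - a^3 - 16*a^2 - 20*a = (a + 2)*(a^3 - 3*a^2 - 10*a) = (a - 5)*(a + 2)*(a^2 + 2*a) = a*(a - 5)*(a + 2)*(a + 2)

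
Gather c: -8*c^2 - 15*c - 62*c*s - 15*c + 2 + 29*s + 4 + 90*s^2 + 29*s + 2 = -8*c^2 + c*(-62*s - 30) + 90*s^2 + 58*s + 8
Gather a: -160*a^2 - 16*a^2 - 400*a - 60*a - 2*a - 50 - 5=-176*a^2 - 462*a - 55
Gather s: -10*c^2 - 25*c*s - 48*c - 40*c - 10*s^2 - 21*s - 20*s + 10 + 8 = -10*c^2 - 88*c - 10*s^2 + s*(-25*c - 41) + 18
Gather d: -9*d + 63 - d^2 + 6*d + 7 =-d^2 - 3*d + 70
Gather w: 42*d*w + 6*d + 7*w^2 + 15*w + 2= 6*d + 7*w^2 + w*(42*d + 15) + 2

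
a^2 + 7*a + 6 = (a + 1)*(a + 6)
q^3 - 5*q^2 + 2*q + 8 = (q - 4)*(q - 2)*(q + 1)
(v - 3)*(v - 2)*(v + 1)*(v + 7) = v^4 + 3*v^3 - 27*v^2 + 13*v + 42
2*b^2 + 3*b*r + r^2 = (b + r)*(2*b + r)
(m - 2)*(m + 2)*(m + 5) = m^3 + 5*m^2 - 4*m - 20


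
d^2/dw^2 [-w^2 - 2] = -2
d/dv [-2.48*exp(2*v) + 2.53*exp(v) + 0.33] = (2.53 - 4.96*exp(v))*exp(v)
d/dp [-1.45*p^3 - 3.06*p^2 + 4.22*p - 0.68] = -4.35*p^2 - 6.12*p + 4.22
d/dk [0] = 0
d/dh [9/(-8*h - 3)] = 72/(8*h + 3)^2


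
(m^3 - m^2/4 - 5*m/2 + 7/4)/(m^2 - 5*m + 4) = (4*m^2 + 3*m - 7)/(4*(m - 4))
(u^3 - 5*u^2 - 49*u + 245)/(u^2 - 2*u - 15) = (u^2 - 49)/(u + 3)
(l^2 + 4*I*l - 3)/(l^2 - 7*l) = (l^2 + 4*I*l - 3)/(l*(l - 7))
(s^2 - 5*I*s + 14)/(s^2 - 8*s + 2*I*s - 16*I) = (s - 7*I)/(s - 8)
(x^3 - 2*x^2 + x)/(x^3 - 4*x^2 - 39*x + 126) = x*(x^2 - 2*x + 1)/(x^3 - 4*x^2 - 39*x + 126)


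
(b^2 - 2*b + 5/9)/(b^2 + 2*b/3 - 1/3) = (b - 5/3)/(b + 1)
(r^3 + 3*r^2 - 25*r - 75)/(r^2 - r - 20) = (r^2 + 8*r + 15)/(r + 4)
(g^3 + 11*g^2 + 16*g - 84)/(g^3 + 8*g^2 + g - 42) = (g + 6)/(g + 3)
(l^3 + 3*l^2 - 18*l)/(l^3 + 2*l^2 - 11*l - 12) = l*(l + 6)/(l^2 + 5*l + 4)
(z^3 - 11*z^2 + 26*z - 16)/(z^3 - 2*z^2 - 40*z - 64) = (z^2 - 3*z + 2)/(z^2 + 6*z + 8)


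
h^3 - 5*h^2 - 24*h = h*(h - 8)*(h + 3)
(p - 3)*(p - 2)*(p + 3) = p^3 - 2*p^2 - 9*p + 18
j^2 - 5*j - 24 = (j - 8)*(j + 3)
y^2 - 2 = (y - sqrt(2))*(y + sqrt(2))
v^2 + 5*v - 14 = (v - 2)*(v + 7)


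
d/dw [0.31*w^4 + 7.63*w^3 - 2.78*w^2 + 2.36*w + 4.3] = 1.24*w^3 + 22.89*w^2 - 5.56*w + 2.36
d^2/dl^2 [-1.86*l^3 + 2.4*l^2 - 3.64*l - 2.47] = 4.8 - 11.16*l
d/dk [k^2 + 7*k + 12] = 2*k + 7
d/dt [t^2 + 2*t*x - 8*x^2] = 2*t + 2*x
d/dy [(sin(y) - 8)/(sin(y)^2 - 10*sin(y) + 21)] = (16*sin(y) + cos(y)^2 - 60)*cos(y)/(sin(y)^2 - 10*sin(y) + 21)^2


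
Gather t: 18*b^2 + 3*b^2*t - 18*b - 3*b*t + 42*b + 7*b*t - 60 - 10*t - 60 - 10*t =18*b^2 + 24*b + t*(3*b^2 + 4*b - 20) - 120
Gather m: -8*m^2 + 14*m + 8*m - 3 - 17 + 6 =-8*m^2 + 22*m - 14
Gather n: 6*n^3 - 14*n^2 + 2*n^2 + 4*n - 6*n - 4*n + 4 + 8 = 6*n^3 - 12*n^2 - 6*n + 12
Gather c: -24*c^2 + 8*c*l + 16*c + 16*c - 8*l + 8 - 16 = -24*c^2 + c*(8*l + 32) - 8*l - 8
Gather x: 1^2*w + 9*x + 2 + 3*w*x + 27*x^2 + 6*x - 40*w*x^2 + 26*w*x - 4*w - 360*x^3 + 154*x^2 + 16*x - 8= -3*w - 360*x^3 + x^2*(181 - 40*w) + x*(29*w + 31) - 6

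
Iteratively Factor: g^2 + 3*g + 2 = (g + 2)*(g + 1)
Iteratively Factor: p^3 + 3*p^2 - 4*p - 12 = (p + 2)*(p^2 + p - 6) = (p + 2)*(p + 3)*(p - 2)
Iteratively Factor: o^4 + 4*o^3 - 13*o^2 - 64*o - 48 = (o + 1)*(o^3 + 3*o^2 - 16*o - 48) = (o + 1)*(o + 3)*(o^2 - 16) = (o + 1)*(o + 3)*(o + 4)*(o - 4)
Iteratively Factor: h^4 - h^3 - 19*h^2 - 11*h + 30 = (h + 3)*(h^3 - 4*h^2 - 7*h + 10) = (h - 5)*(h + 3)*(h^2 + h - 2) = (h - 5)*(h - 1)*(h + 3)*(h + 2)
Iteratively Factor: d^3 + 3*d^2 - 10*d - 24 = (d + 2)*(d^2 + d - 12) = (d - 3)*(d + 2)*(d + 4)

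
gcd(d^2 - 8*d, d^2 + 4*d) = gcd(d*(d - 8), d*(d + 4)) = d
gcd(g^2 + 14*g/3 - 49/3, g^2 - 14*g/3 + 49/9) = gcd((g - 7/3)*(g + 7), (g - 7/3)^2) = g - 7/3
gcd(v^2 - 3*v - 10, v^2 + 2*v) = v + 2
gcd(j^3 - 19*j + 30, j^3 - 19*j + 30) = j^3 - 19*j + 30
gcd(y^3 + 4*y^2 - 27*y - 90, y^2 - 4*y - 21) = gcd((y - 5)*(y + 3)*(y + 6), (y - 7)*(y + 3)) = y + 3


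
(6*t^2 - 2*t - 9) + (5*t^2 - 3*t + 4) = 11*t^2 - 5*t - 5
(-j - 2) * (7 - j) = j^2 - 5*j - 14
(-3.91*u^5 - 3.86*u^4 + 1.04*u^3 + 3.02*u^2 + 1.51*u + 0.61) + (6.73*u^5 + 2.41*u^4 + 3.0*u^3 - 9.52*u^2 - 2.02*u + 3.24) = 2.82*u^5 - 1.45*u^4 + 4.04*u^3 - 6.5*u^2 - 0.51*u + 3.85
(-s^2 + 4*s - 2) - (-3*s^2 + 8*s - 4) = 2*s^2 - 4*s + 2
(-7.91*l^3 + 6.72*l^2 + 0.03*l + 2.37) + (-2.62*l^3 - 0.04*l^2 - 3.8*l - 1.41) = -10.53*l^3 + 6.68*l^2 - 3.77*l + 0.96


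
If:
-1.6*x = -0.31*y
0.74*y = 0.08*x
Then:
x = 0.00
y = 0.00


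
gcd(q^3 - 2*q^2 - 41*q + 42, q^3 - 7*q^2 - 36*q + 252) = q^2 - q - 42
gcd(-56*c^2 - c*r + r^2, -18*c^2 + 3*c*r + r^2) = 1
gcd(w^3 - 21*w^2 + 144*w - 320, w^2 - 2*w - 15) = w - 5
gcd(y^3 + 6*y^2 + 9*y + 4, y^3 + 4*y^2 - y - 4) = y^2 + 5*y + 4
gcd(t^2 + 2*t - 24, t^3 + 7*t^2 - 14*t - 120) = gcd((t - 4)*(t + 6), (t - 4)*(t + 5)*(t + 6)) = t^2 + 2*t - 24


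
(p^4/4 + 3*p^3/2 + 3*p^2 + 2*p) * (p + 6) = p^5/4 + 3*p^4 + 12*p^3 + 20*p^2 + 12*p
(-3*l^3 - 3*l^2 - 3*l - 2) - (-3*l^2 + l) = -3*l^3 - 4*l - 2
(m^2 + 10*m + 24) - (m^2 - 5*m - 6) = 15*m + 30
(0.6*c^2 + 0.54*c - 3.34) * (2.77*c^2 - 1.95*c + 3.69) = 1.662*c^4 + 0.3258*c^3 - 8.0908*c^2 + 8.5056*c - 12.3246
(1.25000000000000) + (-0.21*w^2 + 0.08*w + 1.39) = -0.21*w^2 + 0.08*w + 2.64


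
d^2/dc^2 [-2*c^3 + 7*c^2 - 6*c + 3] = 14 - 12*c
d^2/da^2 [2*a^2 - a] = 4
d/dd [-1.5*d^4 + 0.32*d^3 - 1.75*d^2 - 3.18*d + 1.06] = -6.0*d^3 + 0.96*d^2 - 3.5*d - 3.18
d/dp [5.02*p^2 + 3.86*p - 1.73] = 10.04*p + 3.86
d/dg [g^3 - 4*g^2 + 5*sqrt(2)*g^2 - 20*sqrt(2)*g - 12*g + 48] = 3*g^2 - 8*g + 10*sqrt(2)*g - 20*sqrt(2) - 12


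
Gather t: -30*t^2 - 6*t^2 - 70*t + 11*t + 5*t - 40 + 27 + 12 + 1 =-36*t^2 - 54*t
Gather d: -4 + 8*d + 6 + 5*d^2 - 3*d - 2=5*d^2 + 5*d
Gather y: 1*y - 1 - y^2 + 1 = -y^2 + y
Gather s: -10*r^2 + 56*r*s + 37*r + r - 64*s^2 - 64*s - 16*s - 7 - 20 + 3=-10*r^2 + 38*r - 64*s^2 + s*(56*r - 80) - 24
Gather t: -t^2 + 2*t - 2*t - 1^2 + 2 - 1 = -t^2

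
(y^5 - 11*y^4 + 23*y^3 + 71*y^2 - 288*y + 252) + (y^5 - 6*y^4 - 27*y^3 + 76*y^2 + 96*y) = 2*y^5 - 17*y^4 - 4*y^3 + 147*y^2 - 192*y + 252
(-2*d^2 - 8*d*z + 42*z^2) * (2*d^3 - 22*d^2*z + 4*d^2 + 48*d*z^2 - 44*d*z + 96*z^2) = -4*d^5 + 28*d^4*z - 8*d^4 + 164*d^3*z^2 + 56*d^3*z - 1308*d^2*z^3 + 328*d^2*z^2 + 2016*d*z^4 - 2616*d*z^3 + 4032*z^4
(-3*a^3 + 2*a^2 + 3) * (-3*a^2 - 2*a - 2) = 9*a^5 + 2*a^3 - 13*a^2 - 6*a - 6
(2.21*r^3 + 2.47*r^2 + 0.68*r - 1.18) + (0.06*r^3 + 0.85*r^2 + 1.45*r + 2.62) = 2.27*r^3 + 3.32*r^2 + 2.13*r + 1.44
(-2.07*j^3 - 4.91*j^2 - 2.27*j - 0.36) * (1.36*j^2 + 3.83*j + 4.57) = -2.8152*j^5 - 14.6057*j^4 - 31.3524*j^3 - 31.6224*j^2 - 11.7527*j - 1.6452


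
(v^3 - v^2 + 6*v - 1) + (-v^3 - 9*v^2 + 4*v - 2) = -10*v^2 + 10*v - 3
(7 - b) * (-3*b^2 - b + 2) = 3*b^3 - 20*b^2 - 9*b + 14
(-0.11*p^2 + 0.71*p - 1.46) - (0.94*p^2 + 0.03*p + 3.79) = -1.05*p^2 + 0.68*p - 5.25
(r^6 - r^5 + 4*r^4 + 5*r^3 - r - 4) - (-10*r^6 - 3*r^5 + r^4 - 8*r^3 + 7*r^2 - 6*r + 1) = 11*r^6 + 2*r^5 + 3*r^4 + 13*r^3 - 7*r^2 + 5*r - 5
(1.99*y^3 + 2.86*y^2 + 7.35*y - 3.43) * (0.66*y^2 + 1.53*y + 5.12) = 1.3134*y^5 + 4.9323*y^4 + 19.4156*y^3 + 23.6249*y^2 + 32.3841*y - 17.5616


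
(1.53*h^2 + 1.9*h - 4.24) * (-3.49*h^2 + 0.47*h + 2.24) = -5.3397*h^4 - 5.9119*h^3 + 19.1178*h^2 + 2.2632*h - 9.4976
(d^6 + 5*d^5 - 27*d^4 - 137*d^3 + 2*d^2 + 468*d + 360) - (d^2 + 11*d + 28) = d^6 + 5*d^5 - 27*d^4 - 137*d^3 + d^2 + 457*d + 332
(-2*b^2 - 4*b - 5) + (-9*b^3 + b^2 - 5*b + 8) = -9*b^3 - b^2 - 9*b + 3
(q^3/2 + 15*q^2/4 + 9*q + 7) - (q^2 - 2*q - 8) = q^3/2 + 11*q^2/4 + 11*q + 15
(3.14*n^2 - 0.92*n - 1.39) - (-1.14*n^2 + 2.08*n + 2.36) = 4.28*n^2 - 3.0*n - 3.75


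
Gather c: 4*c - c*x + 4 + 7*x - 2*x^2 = c*(4 - x) - 2*x^2 + 7*x + 4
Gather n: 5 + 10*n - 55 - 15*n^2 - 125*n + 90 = -15*n^2 - 115*n + 40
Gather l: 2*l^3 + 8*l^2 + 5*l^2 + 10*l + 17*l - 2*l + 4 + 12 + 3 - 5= 2*l^3 + 13*l^2 + 25*l + 14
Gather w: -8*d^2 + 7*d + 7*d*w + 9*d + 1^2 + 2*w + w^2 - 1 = -8*d^2 + 16*d + w^2 + w*(7*d + 2)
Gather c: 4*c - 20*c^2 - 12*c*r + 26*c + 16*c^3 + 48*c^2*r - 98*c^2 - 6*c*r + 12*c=16*c^3 + c^2*(48*r - 118) + c*(42 - 18*r)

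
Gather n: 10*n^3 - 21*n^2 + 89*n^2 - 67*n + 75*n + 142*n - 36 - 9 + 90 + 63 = 10*n^3 + 68*n^2 + 150*n + 108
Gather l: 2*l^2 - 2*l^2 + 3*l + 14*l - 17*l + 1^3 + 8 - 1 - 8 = 0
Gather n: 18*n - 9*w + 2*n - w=20*n - 10*w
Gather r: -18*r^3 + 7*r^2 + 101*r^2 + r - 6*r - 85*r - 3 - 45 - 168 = -18*r^3 + 108*r^2 - 90*r - 216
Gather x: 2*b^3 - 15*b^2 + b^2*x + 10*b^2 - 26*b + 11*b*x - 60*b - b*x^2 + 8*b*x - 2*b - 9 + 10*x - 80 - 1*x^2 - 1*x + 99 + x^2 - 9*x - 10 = 2*b^3 - 5*b^2 - b*x^2 - 88*b + x*(b^2 + 19*b)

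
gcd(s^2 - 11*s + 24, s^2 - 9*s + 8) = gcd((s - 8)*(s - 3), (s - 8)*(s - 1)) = s - 8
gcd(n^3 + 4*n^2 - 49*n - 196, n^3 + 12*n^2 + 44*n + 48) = n + 4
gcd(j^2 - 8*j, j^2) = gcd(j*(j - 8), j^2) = j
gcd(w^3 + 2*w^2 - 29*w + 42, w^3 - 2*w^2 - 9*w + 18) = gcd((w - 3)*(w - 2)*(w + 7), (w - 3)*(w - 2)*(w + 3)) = w^2 - 5*w + 6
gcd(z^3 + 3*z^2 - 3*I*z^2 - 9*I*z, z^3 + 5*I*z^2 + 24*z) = z^2 - 3*I*z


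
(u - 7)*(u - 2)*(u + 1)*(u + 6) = u^4 - 2*u^3 - 43*u^2 + 44*u + 84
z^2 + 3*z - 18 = (z - 3)*(z + 6)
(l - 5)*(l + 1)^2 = l^3 - 3*l^2 - 9*l - 5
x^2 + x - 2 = (x - 1)*(x + 2)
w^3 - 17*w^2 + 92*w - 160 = (w - 8)*(w - 5)*(w - 4)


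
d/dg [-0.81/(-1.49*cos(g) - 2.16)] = 1.2069*sin(g)/(1.49*cos(g) + 2.16)^2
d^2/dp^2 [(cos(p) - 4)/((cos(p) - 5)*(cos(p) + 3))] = (14*(1 - cos(p)^2)^2 - cos(p)^5 - 112*cos(p)^3 + 290*cos(p)^2 - 207*cos(p) - 226)/((cos(p) - 5)^3*(cos(p) + 3)^3)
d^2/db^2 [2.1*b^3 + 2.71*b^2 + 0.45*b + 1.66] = 12.6*b + 5.42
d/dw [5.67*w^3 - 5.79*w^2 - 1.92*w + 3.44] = 17.01*w^2 - 11.58*w - 1.92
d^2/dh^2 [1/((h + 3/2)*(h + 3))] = 4*(4*(h + 3)^2 + 2*(h + 3)*(2*h + 3) + (2*h + 3)^2)/((h + 3)^3*(2*h + 3)^3)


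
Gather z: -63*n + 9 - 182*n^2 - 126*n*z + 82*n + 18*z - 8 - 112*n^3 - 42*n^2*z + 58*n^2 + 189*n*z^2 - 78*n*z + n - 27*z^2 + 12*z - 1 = -112*n^3 - 124*n^2 + 20*n + z^2*(189*n - 27) + z*(-42*n^2 - 204*n + 30)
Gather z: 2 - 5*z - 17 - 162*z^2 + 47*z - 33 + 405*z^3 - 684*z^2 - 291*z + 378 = 405*z^3 - 846*z^2 - 249*z + 330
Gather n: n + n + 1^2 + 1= 2*n + 2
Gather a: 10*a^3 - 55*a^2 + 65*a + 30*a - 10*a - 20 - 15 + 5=10*a^3 - 55*a^2 + 85*a - 30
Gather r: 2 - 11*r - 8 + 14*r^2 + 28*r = 14*r^2 + 17*r - 6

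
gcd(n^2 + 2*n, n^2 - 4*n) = n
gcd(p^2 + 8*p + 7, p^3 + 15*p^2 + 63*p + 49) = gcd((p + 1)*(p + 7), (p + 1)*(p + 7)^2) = p^2 + 8*p + 7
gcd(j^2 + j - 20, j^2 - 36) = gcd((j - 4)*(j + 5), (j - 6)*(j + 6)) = 1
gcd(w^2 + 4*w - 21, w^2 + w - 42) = w + 7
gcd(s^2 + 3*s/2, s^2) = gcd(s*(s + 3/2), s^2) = s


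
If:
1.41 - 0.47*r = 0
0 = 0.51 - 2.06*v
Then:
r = 3.00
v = 0.25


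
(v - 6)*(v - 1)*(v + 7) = v^3 - 43*v + 42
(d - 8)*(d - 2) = d^2 - 10*d + 16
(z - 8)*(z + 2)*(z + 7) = z^3 + z^2 - 58*z - 112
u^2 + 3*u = u*(u + 3)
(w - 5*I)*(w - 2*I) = w^2 - 7*I*w - 10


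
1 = 1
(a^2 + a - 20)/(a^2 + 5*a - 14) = (a^2 + a - 20)/(a^2 + 5*a - 14)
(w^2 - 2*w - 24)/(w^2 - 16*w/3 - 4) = 3*(w + 4)/(3*w + 2)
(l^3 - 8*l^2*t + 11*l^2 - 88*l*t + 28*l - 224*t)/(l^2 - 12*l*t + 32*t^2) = (-l^2 - 11*l - 28)/(-l + 4*t)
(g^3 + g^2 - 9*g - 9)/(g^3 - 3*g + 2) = (g^3 + g^2 - 9*g - 9)/(g^3 - 3*g + 2)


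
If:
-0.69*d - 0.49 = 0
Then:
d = -0.71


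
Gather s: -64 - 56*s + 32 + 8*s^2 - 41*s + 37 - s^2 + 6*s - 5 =7*s^2 - 91*s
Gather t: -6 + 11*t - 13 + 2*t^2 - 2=2*t^2 + 11*t - 21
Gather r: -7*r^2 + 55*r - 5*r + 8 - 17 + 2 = -7*r^2 + 50*r - 7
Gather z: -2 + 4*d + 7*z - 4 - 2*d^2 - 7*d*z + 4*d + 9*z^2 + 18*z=-2*d^2 + 8*d + 9*z^2 + z*(25 - 7*d) - 6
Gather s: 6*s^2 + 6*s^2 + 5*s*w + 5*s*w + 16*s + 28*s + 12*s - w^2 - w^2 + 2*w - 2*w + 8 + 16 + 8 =12*s^2 + s*(10*w + 56) - 2*w^2 + 32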